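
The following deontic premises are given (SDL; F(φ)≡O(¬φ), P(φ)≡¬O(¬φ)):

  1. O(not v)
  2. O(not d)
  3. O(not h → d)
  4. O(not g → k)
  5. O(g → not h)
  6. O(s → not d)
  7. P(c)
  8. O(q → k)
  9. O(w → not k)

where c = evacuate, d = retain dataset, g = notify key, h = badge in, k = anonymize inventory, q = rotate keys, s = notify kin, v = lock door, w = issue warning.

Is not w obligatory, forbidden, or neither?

Premise 2 states O(not d) outright.
Premise 3 is O(not h → d); contrapositively O(not d → h). Since O(not d) holds, K gives O(h).
Premise 5, O(g → not h), contraposes to O(h → not g); with O(h) we get O(not g).
Premise 4 is O(not g → k); since O(not g), deontic closure gives O(k).
The contrapositive of premise 9 (O(w → not k)) is O(k → not w), and O(k) is already established, so O(not w).
Premises 1, 6, 7, 8 do not contribute to this derivation.
Hence not w is obligatory.

Obligatory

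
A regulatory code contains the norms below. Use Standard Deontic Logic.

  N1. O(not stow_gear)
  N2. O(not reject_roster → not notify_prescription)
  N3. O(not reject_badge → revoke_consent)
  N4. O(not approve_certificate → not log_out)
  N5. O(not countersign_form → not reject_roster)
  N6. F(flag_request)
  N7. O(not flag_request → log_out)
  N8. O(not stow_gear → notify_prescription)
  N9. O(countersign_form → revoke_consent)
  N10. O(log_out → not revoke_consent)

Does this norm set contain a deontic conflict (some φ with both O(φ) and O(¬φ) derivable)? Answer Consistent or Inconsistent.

From premise 1 we have O(not stow_gear).
From O(not stow_gear) and premise 8, O(not stow_gear → notify_prescription), we obtain O(notify_prescription).
The contrapositive of premise 2 (O(not reject_roster → not notify_prescription)) is O(notify_prescription → reject_roster), and O(notify_prescription) is already established, so O(reject_roster).
Premise 5 is O(not countersign_form → not reject_roster); contrapositively O(reject_roster → countersign_form). Since O(reject_roster) holds, K gives O(countersign_form).
With premise 9, O(countersign_form → revoke_consent), the K-axiom yields O(revoke_consent).
Premise 10, O(log_out → not revoke_consent), contraposes to O(revoke_consent → not log_out); with O(revoke_consent) we get O(not log_out).
Premise 7 is O(not flag_request → log_out); contrapositively O(not log_out → flag_request). Since O(not log_out) holds, K gives O(flag_request).
However, F(flag_request) at premise 6 amounts to O(not flag_request).
We now have both O(flag_request) and O(not flag_request) — flag_request is simultaneously obligatory and forbidden, violating the D-axiom.

Inconsistent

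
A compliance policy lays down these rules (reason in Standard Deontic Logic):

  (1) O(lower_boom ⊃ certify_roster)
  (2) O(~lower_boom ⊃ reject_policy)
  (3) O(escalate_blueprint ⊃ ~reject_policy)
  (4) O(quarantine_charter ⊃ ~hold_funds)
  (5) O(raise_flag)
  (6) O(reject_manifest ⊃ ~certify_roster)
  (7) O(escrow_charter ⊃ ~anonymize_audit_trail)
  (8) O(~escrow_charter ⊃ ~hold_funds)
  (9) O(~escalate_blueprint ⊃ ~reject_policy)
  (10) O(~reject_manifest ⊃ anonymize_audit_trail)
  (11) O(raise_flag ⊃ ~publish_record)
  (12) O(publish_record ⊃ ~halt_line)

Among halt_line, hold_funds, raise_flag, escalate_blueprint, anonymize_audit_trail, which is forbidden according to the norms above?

Premises 9 and 3 cover both cases: O(~escalate_blueprint ⊃ ~reject_policy) and O(escalate_blueprint ⊃ ~reject_policy). Since ~escalate_blueprint ∨ escalate_blueprint is a tautology, O(~reject_policy) follows.
Premise 2 is O(~lower_boom ⊃ reject_policy); contrapositively O(~reject_policy ⊃ lower_boom). Since O(~reject_policy) holds, K gives O(lower_boom).
Applying K to premise 1 (O(lower_boom ⊃ certify_roster)) and O(lower_boom) yields O(certify_roster).
The contrapositive of premise 6 (O(reject_manifest ⊃ ~certify_roster)) is O(certify_roster ⊃ ~reject_manifest), and O(certify_roster) is already established, so O(~reject_manifest).
Applying K to premise 10 (O(~reject_manifest ⊃ anonymize_audit_trail)) and O(~reject_manifest) yields O(anonymize_audit_trail).
The contrapositive of premise 7 (O(escrow_charter ⊃ ~anonymize_audit_trail)) is O(anonymize_audit_trail ⊃ ~escrow_charter), and O(anonymize_audit_trail) is already established, so O(~escrow_charter).
Applying K to premise 8 (O(~escrow_charter ⊃ ~hold_funds)) and O(~escrow_charter) yields O(~hold_funds).
So O(~hold_funds) holds, i.e. hold_funds is forbidden. None of the other listed options is forbidden under the premises.

hold_funds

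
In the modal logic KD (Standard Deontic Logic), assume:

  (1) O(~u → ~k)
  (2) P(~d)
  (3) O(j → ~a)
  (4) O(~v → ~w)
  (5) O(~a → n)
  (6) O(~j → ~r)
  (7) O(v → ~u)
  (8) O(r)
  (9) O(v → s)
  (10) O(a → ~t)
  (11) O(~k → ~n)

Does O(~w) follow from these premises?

Premise 8 states O(r) outright.
Premise 6 is O(~j → ~r); contrapositively O(r → j). Since O(r) holds, K gives O(j).
With premise 3, O(j → ~a), the K-axiom yields O(~a).
Premise 5 is O(~a → n); since O(~a), deontic closure gives O(n).
Premise 11, O(~k → ~n), contraposes to O(n → k); with O(n) we get O(k).
Premise 1, O(~u → ~k), contraposes to O(k → u); with O(k) we get O(u).
Premise 7, O(v → ~u), contraposes to O(u → ~v); with O(u) we get O(~v).
Premise 4 is O(~v → ~w); since O(~v), deontic closure gives O(~w).
Premises 2, 9, 10 do not contribute to this derivation.
So O(~w) follows.

Yes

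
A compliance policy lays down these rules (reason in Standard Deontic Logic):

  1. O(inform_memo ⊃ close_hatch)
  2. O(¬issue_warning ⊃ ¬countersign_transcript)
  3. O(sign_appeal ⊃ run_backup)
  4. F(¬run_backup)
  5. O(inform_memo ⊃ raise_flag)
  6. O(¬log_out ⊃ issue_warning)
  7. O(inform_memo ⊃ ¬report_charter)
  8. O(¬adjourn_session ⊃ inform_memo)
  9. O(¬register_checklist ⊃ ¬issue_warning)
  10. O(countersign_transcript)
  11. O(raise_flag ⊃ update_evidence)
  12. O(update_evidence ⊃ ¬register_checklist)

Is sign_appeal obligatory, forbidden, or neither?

Premise 3 is O(sign_appeal ⊃ run_backup); even if O(run_backup) held, inferring O(sign_appeal) would be affirming the consequent — invalid.
No premise or chain of K-axiom applications forces O(sign_appeal), and none forces O(¬sign_appeal). So sign_appeal is neither obligatory nor forbidden under these norms.

Neither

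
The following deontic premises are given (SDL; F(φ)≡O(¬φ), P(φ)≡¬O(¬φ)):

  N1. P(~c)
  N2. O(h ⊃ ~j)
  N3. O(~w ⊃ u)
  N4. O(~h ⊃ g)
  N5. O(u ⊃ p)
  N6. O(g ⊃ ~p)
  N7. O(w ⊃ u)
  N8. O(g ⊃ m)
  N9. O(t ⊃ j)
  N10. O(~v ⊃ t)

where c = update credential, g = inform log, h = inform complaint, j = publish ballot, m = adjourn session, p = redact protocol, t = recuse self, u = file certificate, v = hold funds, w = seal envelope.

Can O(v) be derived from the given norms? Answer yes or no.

Premises 7 and 3 cover both cases: O(w ⊃ u) and O(~w ⊃ u). Since w ∨ ~w is a tautology, O(u) follows.
With premise 5, O(u ⊃ p), the K-axiom yields O(p).
The contrapositive of premise 6 (O(g ⊃ ~p)) is O(p ⊃ ~g), and O(p) is already established, so O(~g).
Premise 4, O(~h ⊃ g), contraposes to O(~g ⊃ h); with O(~g) we get O(h).
Premise 2 is O(h ⊃ ~j); since O(h), deontic closure gives O(~j).
Premise 9 is O(t ⊃ j); contrapositively O(~j ⊃ ~t). Since O(~j) holds, K gives O(~t).
Premise 10 is O(~v ⊃ t); contrapositively O(~t ⊃ v). Since O(~t) holds, K gives O(v).
Premises 1, 8 do not contribute to this derivation.
So O(v) follows.

Yes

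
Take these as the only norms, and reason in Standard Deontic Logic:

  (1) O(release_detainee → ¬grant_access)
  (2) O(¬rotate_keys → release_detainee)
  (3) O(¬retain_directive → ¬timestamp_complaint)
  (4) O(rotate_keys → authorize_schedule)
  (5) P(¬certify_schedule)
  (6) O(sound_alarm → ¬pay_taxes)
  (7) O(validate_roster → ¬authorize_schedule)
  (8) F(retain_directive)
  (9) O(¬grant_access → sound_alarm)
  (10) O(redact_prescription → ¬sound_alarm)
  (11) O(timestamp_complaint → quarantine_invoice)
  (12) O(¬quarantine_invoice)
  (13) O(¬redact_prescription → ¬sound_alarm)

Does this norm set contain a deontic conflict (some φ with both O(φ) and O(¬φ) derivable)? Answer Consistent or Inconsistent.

Consistent

Premise 11 is O(timestamp_complaint → quarantine_invoice), but O(timestamp_complaint) is not derivable from the premises, so it does not yield O(quarantine_invoice).
So O(quarantine_invoice) is not derivable, and the apparent clash with O(¬quarantine_invoice) does not arise.
A world satisfying every obligation exists (e.g. authorize_schedule=true, certify_schedule=false, grant_access=true, pay_taxes=false, quarantine_invoice=false, redact_prescription=false, release_detainee=false, retain_directive=false, rotate_keys=true, sound_alarm=false, timestamp_complaint=false, validate_roster=false); no atom is both obligatory and forbidden, so the set is consistent.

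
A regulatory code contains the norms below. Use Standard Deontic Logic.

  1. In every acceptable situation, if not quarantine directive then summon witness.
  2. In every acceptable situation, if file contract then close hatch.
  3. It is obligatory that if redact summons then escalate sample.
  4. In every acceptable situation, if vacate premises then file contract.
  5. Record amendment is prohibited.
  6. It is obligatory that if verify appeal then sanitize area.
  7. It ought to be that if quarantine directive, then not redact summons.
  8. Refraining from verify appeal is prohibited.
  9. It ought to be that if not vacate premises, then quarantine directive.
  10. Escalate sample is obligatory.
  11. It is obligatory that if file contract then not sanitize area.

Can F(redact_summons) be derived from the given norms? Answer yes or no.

Yes

Premise 8, F(¬verify_appeal), is equivalent to O(verify_appeal).
Premise 6 is O(verify_appeal → sanitize_area); since O(verify_appeal), deontic closure gives O(sanitize_area).
The contrapositive of premise 11 (O(file_contract → ¬sanitize_area)) is O(sanitize_area → ¬file_contract), and O(sanitize_area) is already established, so O(¬file_contract).
Premise 4 is O(vacate_premises → file_contract); contrapositively O(¬file_contract → ¬vacate_premises). Since O(¬file_contract) holds, K gives O(¬vacate_premises).
Applying K to premise 9 (O(¬vacate_premises → quarantine_directive)) and O(¬vacate_premises) yields O(quarantine_directive).
Premise 7 is O(quarantine_directive → ¬redact_summons); since O(quarantine_directive), deontic closure gives O(¬redact_summons).
Premises 1, 2, 3, 5, 10 do not contribute to this derivation.
So O(¬redact_summons) holds, i.e. F(redact_summons). The claim follows.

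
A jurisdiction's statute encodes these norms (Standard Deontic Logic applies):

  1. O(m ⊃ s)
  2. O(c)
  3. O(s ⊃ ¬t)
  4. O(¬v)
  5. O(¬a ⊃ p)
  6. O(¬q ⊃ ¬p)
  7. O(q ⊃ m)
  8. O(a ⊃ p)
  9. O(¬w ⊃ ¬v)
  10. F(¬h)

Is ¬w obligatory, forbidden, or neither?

Neither

Premise 9 is O(¬w ⊃ ¬v); even if O(¬v) held, inferring O(¬w) would be affirming the consequent — invalid.
No premise or chain of K-axiom applications forces O(¬w), and none forces O(w). So ¬w is neither obligatory nor forbidden under these norms.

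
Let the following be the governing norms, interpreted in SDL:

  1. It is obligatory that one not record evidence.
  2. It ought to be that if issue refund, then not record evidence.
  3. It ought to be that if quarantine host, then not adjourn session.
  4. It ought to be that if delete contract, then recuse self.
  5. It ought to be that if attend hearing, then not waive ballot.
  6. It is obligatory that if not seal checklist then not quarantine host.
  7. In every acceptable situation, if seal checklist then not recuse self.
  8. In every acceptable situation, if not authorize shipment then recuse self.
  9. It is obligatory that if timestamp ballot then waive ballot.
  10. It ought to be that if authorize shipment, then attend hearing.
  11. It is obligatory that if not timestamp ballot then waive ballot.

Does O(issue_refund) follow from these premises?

Premise 2 is O(issue_refund → ¬record_evidence); even if O(¬record_evidence) held, inferring O(issue_refund) would be affirming the consequent — invalid.
No other premise forces O(issue_refund). An ideal world satisfying every premise can still have issue_refund false, so O(issue_refund) is not derivable.

No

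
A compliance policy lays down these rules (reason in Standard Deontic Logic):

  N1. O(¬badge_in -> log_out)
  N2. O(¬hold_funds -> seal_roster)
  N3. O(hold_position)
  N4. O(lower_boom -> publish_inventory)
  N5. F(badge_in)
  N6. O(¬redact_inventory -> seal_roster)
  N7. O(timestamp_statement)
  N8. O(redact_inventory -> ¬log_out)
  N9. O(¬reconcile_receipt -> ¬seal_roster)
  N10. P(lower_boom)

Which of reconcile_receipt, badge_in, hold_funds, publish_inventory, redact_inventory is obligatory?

reconcile_receipt

F(badge_in) at premise 5 means O(¬badge_in).
Premise 1 is O(¬badge_in -> log_out); since O(¬badge_in), deontic closure gives O(log_out).
Premise 8 is O(redact_inventory -> ¬log_out); contrapositively O(log_out -> ¬redact_inventory). Since O(log_out) holds, K gives O(¬redact_inventory).
From O(¬redact_inventory) and premise 6, O(¬redact_inventory -> seal_roster), we obtain O(seal_roster).
Premise 9, O(¬reconcile_receipt -> ¬seal_roster), contraposes to O(seal_roster -> reconcile_receipt); with O(seal_roster) we get O(reconcile_receipt).
So O(reconcile_receipt) holds — reconcile_receipt is obligatory. None of the other listed options is made obligatory by any chain of premises.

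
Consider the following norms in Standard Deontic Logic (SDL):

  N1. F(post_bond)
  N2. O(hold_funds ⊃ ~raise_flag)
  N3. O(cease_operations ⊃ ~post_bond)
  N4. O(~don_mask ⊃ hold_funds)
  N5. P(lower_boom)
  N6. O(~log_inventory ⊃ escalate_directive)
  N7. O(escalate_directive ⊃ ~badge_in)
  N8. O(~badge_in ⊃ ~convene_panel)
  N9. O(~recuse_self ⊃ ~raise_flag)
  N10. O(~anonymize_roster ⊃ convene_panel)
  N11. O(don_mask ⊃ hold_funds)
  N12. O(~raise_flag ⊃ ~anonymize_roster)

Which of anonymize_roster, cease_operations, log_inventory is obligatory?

log_inventory

Premises 4 and 11 are O(~don_mask ⊃ hold_funds) and O(don_mask ⊃ hold_funds); every ideal world satisfies ~don_mask or don_mask, so in either case hold_funds holds — hence O(hold_funds).
Premise 2 is O(hold_funds ⊃ ~raise_flag); since O(hold_funds), deontic closure gives O(~raise_flag).
Premise 12 is O(~raise_flag ⊃ ~anonymize_roster); since O(~raise_flag), deontic closure gives O(~anonymize_roster).
Applying K to premise 10 (O(~anonymize_roster ⊃ convene_panel)) and O(~anonymize_roster) yields O(convene_panel).
Premise 8 is O(~badge_in ⊃ ~convene_panel); contrapositively O(convene_panel ⊃ badge_in). Since O(convene_panel) holds, K gives O(badge_in).
Premise 7 is O(escalate_directive ⊃ ~badge_in); contrapositively O(badge_in ⊃ ~escalate_directive). Since O(badge_in) holds, K gives O(~escalate_directive).
Premise 6, O(~log_inventory ⊃ escalate_directive), contraposes to O(~escalate_directive ⊃ log_inventory); with O(~escalate_directive) we get O(log_inventory).
So O(log_inventory) holds — log_inventory is obligatory. None of the other listed options is made obligatory by any chain of premises.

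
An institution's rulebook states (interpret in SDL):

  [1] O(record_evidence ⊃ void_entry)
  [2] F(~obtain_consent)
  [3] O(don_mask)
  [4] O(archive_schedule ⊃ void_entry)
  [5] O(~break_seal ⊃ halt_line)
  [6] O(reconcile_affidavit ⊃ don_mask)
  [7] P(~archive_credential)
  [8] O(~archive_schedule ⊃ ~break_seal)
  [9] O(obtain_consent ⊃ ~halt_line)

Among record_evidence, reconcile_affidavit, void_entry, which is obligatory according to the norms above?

Premise 2, F(~obtain_consent), is equivalent to O(obtain_consent).
With premise 9, O(obtain_consent ⊃ ~halt_line), the K-axiom yields O(~halt_line).
Premise 5, O(~break_seal ⊃ halt_line), contraposes to O(~halt_line ⊃ break_seal); with O(~halt_line) we get O(break_seal).
The contrapositive of premise 8 (O(~archive_schedule ⊃ ~break_seal)) is O(break_seal ⊃ archive_schedule), and O(break_seal) is already established, so O(archive_schedule).
With premise 4, O(archive_schedule ⊃ void_entry), the K-axiom yields O(void_entry).
So O(void_entry) holds — void_entry is obligatory. None of the other listed options is made obligatory by any chain of premises.

void_entry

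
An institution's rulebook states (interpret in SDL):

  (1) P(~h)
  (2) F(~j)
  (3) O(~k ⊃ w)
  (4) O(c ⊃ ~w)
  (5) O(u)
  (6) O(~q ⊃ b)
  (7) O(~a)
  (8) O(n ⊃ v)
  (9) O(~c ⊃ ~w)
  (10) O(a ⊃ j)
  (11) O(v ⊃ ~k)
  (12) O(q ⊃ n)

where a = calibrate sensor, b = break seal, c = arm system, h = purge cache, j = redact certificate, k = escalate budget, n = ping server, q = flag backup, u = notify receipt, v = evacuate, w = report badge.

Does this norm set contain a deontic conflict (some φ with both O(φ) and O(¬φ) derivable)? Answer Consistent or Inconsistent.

Premise 10 is O(a ⊃ j); even if O(j) held, inferring O(a) would be affirming the consequent — invalid.
So O(a) is not derivable, and the apparent clash with O(~a) does not arise.
A world satisfying every obligation exists (e.g. a=false, b=true, c=false, h=false, j=true, k=true, n=false, q=false, u=true, v=false, w=false); no atom is both obligatory and forbidden, so the set is consistent.

Consistent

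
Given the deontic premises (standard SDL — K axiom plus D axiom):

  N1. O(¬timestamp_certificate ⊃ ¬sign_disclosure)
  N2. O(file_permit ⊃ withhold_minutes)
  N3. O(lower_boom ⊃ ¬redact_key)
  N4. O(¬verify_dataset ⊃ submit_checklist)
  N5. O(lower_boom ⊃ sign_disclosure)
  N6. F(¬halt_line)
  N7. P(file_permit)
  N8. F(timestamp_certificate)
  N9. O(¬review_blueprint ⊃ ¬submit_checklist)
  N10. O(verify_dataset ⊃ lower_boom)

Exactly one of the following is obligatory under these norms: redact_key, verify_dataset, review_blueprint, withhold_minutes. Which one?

review_blueprint

Premise 8 is F(timestamp_certificate), i.e. O(¬timestamp_certificate).
Premise 1 is O(¬timestamp_certificate ⊃ ¬sign_disclosure); since O(¬timestamp_certificate), deontic closure gives O(¬sign_disclosure).
Premise 5 is O(lower_boom ⊃ sign_disclosure); contrapositively O(¬sign_disclosure ⊃ ¬lower_boom). Since O(¬sign_disclosure) holds, K gives O(¬lower_boom).
The contrapositive of premise 10 (O(verify_dataset ⊃ lower_boom)) is O(¬lower_boom ⊃ ¬verify_dataset), and O(¬lower_boom) is already established, so O(¬verify_dataset).
Applying K to premise 4 (O(¬verify_dataset ⊃ submit_checklist)) and O(¬verify_dataset) yields O(submit_checklist).
Premise 9 is O(¬review_blueprint ⊃ ¬submit_checklist); contrapositively O(submit_checklist ⊃ review_blueprint). Since O(submit_checklist) holds, K gives O(review_blueprint).
So O(review_blueprint) holds — review_blueprint is obligatory. None of the other listed options is made obligatory by any chain of premises.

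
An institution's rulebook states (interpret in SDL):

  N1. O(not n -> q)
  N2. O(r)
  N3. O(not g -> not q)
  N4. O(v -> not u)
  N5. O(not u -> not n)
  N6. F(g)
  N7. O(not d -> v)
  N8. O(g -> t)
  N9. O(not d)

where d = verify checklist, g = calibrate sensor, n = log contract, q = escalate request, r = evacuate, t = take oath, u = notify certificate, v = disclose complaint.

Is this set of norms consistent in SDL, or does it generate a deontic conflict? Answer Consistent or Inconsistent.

Premise 6 is F(g), i.e. O(not g).
Applying K to premise 3 (O(not g -> not q)) and O(not g) yields O(not q).
Premise 1 is O(not n -> q); contrapositively O(not q -> n). Since O(not q) holds, K gives O(n).
Premise 5 is O(not u -> not n); contrapositively O(n -> u). Since O(n) holds, K gives O(u).
The contrapositive of premise 4 (O(v -> not u)) is O(u -> not v), and O(u) is already established, so O(not v).
Premise 7, O(not d -> v), contraposes to O(not v -> d); with O(not v) we get O(d).
Yet premise 9 states O(not d).
We now have both O(d) and O(not d) — d is simultaneously obligatory and forbidden, violating the D-axiom.

Inconsistent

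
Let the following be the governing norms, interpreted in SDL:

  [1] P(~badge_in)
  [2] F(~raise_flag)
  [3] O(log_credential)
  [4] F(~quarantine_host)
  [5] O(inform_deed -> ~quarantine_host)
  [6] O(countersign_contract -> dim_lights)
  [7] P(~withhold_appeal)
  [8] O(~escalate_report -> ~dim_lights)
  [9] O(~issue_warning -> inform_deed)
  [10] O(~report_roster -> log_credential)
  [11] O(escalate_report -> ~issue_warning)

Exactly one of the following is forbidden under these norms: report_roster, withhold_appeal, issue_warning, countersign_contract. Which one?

Premise 4 is F(~quarantine_host), i.e. O(quarantine_host).
The contrapositive of premise 5 (O(inform_deed -> ~quarantine_host)) is O(quarantine_host -> ~inform_deed), and O(quarantine_host) is already established, so O(~inform_deed).
The contrapositive of premise 9 (O(~issue_warning -> inform_deed)) is O(~inform_deed -> issue_warning), and O(~inform_deed) is already established, so O(issue_warning).
Premise 11, O(escalate_report -> ~issue_warning), contraposes to O(issue_warning -> ~escalate_report); with O(issue_warning) we get O(~escalate_report).
With premise 8, O(~escalate_report -> ~dim_lights), the K-axiom yields O(~dim_lights).
Premise 6 is O(countersign_contract -> dim_lights); contrapositively O(~dim_lights -> ~countersign_contract). Since O(~dim_lights) holds, K gives O(~countersign_contract).
So O(~countersign_contract) holds, i.e. countersign_contract is forbidden. None of the other listed options is forbidden under the premises.

countersign_contract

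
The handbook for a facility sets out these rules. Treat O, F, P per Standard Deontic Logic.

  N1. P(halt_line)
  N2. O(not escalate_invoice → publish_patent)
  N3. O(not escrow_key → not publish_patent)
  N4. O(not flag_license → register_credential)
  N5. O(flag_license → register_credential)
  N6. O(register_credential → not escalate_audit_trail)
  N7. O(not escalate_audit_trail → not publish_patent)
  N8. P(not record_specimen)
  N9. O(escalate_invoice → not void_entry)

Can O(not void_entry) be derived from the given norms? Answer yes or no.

Yes

Premises 5 and 4 are O(flag_license → register_credential) and O(not flag_license → register_credential); every ideal world satisfies flag_license or not flag_license, so in either case register_credential holds — hence O(register_credential).
With premise 6, O(register_credential → not escalate_audit_trail), the K-axiom yields O(not escalate_audit_trail).
Premise 7 is O(not escalate_audit_trail → not publish_patent); since O(not escalate_audit_trail), deontic closure gives O(not publish_patent).
The contrapositive of premise 2 (O(not escalate_invoice → publish_patent)) is O(not publish_patent → escalate_invoice), and O(not publish_patent) is already established, so O(escalate_invoice).
Premise 9 is O(escalate_invoice → not void_entry); since O(escalate_invoice), deontic closure gives O(not void_entry).
Premises 1, 3, 8 do not contribute to this derivation.
So O(not void_entry) follows.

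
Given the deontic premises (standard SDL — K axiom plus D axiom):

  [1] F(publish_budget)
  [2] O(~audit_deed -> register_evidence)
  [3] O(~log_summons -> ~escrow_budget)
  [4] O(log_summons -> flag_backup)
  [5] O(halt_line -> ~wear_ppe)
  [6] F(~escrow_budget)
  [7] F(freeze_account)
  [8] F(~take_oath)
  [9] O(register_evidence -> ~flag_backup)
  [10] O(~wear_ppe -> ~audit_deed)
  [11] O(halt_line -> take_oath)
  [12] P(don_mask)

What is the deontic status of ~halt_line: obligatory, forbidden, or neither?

Obligatory

Premise 6 is F(~escrow_budget), i.e. O(escrow_budget).
The contrapositive of premise 3 (O(~log_summons -> ~escrow_budget)) is O(escrow_budget -> log_summons), and O(escrow_budget) is already established, so O(log_summons).
With premise 4, O(log_summons -> flag_backup), the K-axiom yields O(flag_backup).
Premise 9, O(register_evidence -> ~flag_backup), contraposes to O(flag_backup -> ~register_evidence); with O(flag_backup) we get O(~register_evidence).
The contrapositive of premise 2 (O(~audit_deed -> register_evidence)) is O(~register_evidence -> audit_deed), and O(~register_evidence) is already established, so O(audit_deed).
Premise 10 is O(~wear_ppe -> ~audit_deed); contrapositively O(audit_deed -> wear_ppe). Since O(audit_deed) holds, K gives O(wear_ppe).
Premise 5, O(halt_line -> ~wear_ppe), contraposes to O(wear_ppe -> ~halt_line); with O(wear_ppe) we get O(~halt_line).
Premises 1, 7, 8, 11, 12 do not contribute to this derivation.
Hence ~halt_line is obligatory.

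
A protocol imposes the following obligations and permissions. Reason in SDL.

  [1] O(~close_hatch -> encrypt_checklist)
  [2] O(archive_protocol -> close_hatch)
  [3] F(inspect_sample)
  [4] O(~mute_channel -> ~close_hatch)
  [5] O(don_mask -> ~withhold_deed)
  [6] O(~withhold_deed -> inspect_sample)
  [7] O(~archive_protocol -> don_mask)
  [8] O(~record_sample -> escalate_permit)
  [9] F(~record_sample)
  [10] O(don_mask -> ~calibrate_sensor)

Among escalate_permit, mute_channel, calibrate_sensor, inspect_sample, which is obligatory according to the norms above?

Premise 3, F(inspect_sample), is equivalent to O(~inspect_sample).
The contrapositive of premise 6 (O(~withhold_deed -> inspect_sample)) is O(~inspect_sample -> withhold_deed), and O(~inspect_sample) is already established, so O(withhold_deed).
Premise 5, O(don_mask -> ~withhold_deed), contraposes to O(withhold_deed -> ~don_mask); with O(withhold_deed) we get O(~don_mask).
Premise 7 is O(~archive_protocol -> don_mask); contrapositively O(~don_mask -> archive_protocol). Since O(~don_mask) holds, K gives O(archive_protocol).
With premise 2, O(archive_protocol -> close_hatch), the K-axiom yields O(close_hatch).
Premise 4, O(~mute_channel -> ~close_hatch), contraposes to O(close_hatch -> mute_channel); with O(close_hatch) we get O(mute_channel).
So O(mute_channel) holds — mute_channel is obligatory. None of the other listed options is made obligatory by any chain of premises.

mute_channel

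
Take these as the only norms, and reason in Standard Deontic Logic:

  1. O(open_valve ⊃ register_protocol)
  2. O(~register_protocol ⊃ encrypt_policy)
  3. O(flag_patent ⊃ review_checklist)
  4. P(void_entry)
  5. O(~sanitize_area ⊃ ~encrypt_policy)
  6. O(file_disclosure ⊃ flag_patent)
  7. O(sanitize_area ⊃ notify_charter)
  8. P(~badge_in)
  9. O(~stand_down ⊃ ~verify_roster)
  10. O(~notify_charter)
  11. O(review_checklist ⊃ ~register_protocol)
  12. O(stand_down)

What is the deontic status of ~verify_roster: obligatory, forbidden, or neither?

Premise 9 is O(~stand_down ⊃ ~verify_roster), but O(~stand_down) is not derivable from the premises, so it does not yield O(~verify_roster).
No premise or chain of K-axiom applications forces O(~verify_roster), and none forces O(verify_roster). So ~verify_roster is neither obligatory nor forbidden under these norms.

Neither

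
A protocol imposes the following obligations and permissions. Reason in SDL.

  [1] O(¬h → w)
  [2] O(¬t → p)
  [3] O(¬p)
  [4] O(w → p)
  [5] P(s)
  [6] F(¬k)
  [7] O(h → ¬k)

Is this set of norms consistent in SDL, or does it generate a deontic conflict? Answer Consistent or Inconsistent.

F(¬k) at premise 6 means O(k).
The contrapositive of premise 7 (O(h → ¬k)) is O(k → ¬h), and O(k) is already established, so O(¬h).
From O(¬h) and premise 1, O(¬h → w), we obtain O(w).
Applying K to premise 4 (O(w → p)) and O(w) yields O(p).
Yet premise 3 states O(¬p).
We now have both O(p) and O(¬p) — p is simultaneously obligatory and forbidden, violating the D-axiom.

Inconsistent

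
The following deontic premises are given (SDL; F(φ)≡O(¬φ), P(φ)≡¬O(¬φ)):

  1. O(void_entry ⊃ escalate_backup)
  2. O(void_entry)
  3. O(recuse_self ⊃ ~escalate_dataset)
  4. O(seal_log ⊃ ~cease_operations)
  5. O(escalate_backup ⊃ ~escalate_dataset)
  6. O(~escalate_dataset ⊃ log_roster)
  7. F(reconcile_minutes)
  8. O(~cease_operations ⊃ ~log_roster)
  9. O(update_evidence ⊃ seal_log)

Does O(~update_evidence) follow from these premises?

Yes

Premise 2 states O(void_entry) outright.
From O(void_entry) and premise 1, O(void_entry ⊃ escalate_backup), we obtain O(escalate_backup).
With premise 5, O(escalate_backup ⊃ ~escalate_dataset), the K-axiom yields O(~escalate_dataset).
With premise 6, O(~escalate_dataset ⊃ log_roster), the K-axiom yields O(log_roster).
Premise 8, O(~cease_operations ⊃ ~log_roster), contraposes to O(log_roster ⊃ cease_operations); with O(log_roster) we get O(cease_operations).
Premise 4 is O(seal_log ⊃ ~cease_operations); contrapositively O(cease_operations ⊃ ~seal_log). Since O(cease_operations) holds, K gives O(~seal_log).
Premise 9, O(update_evidence ⊃ seal_log), contraposes to O(~seal_log ⊃ ~update_evidence); with O(~seal_log) we get O(~update_evidence).
Premises 3, 7 do not contribute to this derivation.
So O(~update_evidence) follows.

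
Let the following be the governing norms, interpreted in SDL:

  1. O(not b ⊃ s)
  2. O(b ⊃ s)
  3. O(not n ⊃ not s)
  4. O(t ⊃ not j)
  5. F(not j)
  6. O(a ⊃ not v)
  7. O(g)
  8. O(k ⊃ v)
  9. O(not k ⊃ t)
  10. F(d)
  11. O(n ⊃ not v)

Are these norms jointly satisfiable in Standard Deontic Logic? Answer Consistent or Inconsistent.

Inconsistent

Premises 2 and 1 cover both cases: O(b ⊃ s) and O(not b ⊃ s). Since b ∨ not b is a tautology, O(s) follows.
The contrapositive of premise 3 (O(not n ⊃ not s)) is O(s ⊃ n), and O(s) is already established, so O(n).
Applying K to premise 11 (O(n ⊃ not v)) and O(n) yields O(not v).
Premise 8, O(k ⊃ v), contraposes to O(not v ⊃ not k); with O(not v) we get O(not k).
With premise 9, O(not k ⊃ t), the K-axiom yields O(t).
Applying K to premise 4 (O(t ⊃ not j)) and O(t) yields O(not j).
However, F(not j) at premise 5 amounts to O(j).
We now have both O(not j) and O(j) — j is simultaneously obligatory and forbidden, violating the D-axiom.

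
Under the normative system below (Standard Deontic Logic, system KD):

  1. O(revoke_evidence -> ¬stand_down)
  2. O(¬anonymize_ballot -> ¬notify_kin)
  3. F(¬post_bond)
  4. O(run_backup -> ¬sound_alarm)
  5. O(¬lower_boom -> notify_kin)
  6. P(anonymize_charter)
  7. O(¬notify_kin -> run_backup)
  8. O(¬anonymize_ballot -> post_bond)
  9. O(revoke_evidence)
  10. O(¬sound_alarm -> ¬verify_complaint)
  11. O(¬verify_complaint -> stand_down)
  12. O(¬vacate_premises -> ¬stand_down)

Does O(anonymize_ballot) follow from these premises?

From premise 9 we have O(revoke_evidence).
From O(revoke_evidence) and premise 1, O(revoke_evidence -> ¬stand_down), we obtain O(¬stand_down).
Premise 11, O(¬verify_complaint -> stand_down), contraposes to O(¬stand_down -> verify_complaint); with O(¬stand_down) we get O(verify_complaint).
Premise 10 is O(¬sound_alarm -> ¬verify_complaint); contrapositively O(verify_complaint -> sound_alarm). Since O(verify_complaint) holds, K gives O(sound_alarm).
Premise 4 is O(run_backup -> ¬sound_alarm); contrapositively O(sound_alarm -> ¬run_backup). Since O(sound_alarm) holds, K gives O(¬run_backup).
Premise 7 is O(¬notify_kin -> run_backup); contrapositively O(¬run_backup -> notify_kin). Since O(¬run_backup) holds, K gives O(notify_kin).
The contrapositive of premise 2 (O(¬anonymize_ballot -> ¬notify_kin)) is O(notify_kin -> anonymize_ballot), and O(notify_kin) is already established, so O(anonymize_ballot).
Premises 3, 5, 6, 8, 12 do not contribute to this derivation.
So O(anonymize_ballot) follows.

Yes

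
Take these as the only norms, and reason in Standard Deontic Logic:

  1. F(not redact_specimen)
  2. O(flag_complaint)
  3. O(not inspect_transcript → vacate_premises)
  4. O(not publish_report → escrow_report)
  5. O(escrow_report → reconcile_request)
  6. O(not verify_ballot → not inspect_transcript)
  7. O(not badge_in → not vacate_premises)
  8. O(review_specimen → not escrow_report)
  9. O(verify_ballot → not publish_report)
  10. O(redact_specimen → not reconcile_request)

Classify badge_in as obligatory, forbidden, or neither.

Obligatory

Premise 1, F(not redact_specimen), is equivalent to O(redact_specimen).
With premise 10, O(redact_specimen → not reconcile_request), the K-axiom yields O(not reconcile_request).
Premise 5 is O(escrow_report → reconcile_request); contrapositively O(not reconcile_request → not escrow_report). Since O(not reconcile_request) holds, K gives O(not escrow_report).
Premise 4 is O(not publish_report → escrow_report); contrapositively O(not escrow_report → publish_report). Since O(not escrow_report) holds, K gives O(publish_report).
Premise 9 is O(verify_ballot → not publish_report); contrapositively O(publish_report → not verify_ballot). Since O(publish_report) holds, K gives O(not verify_ballot).
Premise 6 is O(not verify_ballot → not inspect_transcript); since O(not verify_ballot), deontic closure gives O(not inspect_transcript).
Premise 3 is O(not inspect_transcript → vacate_premises); since O(not inspect_transcript), deontic closure gives O(vacate_premises).
Premise 7, O(not badge_in → not vacate_premises), contraposes to O(vacate_premises → badge_in); with O(vacate_premises) we get O(badge_in).
Premises 2, 8 do not contribute to this derivation.
Hence badge_in is obligatory.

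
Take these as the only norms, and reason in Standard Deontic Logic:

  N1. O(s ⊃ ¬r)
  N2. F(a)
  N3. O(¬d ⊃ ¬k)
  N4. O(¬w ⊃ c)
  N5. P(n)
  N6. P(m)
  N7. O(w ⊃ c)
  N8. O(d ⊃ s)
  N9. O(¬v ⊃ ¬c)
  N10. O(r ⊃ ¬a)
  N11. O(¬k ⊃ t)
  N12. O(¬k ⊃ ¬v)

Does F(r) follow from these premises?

Yes

By case analysis on ¬w: premise 4 gives O(¬w ⊃ c) and premise 7 gives O(w ⊃ c), so O(c) either way.
The contrapositive of premise 9 (O(¬v ⊃ ¬c)) is O(c ⊃ v), and O(c) is already established, so O(v).
Premise 12, O(¬k ⊃ ¬v), contraposes to O(v ⊃ k); with O(v) we get O(k).
Premise 3, O(¬d ⊃ ¬k), contraposes to O(k ⊃ d); with O(k) we get O(d).
Premise 8 is O(d ⊃ s); since O(d), deontic closure gives O(s).
Applying K to premise 1 (O(s ⊃ ¬r)) and O(s) yields O(¬r).
Premises 2, 5, 6, 10, 11 do not contribute to this derivation.
So O(¬r) holds, i.e. F(r). The claim follows.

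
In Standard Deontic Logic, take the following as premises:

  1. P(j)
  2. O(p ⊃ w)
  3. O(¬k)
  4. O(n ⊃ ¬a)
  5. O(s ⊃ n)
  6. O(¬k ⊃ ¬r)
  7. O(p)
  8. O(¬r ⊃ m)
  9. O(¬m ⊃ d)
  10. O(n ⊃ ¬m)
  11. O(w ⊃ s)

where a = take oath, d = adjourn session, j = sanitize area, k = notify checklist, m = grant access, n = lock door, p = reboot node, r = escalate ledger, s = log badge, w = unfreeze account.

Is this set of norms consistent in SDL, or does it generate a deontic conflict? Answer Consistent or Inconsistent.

Inconsistent

Premise 3 gives O(¬k).
With premise 6, O(¬k ⊃ ¬r), the K-axiom yields O(¬r).
Applying K to premise 8 (O(¬r ⊃ m)) and O(¬r) yields O(m).
Premise 10 is O(n ⊃ ¬m); contrapositively O(m ⊃ ¬n). Since O(m) holds, K gives O(¬n).
Premise 5, O(s ⊃ n), contraposes to O(¬n ⊃ ¬s); with O(¬n) we get O(¬s).
The contrapositive of premise 11 (O(w ⊃ s)) is O(¬s ⊃ ¬w), and O(¬s) is already established, so O(¬w).
The contrapositive of premise 2 (O(p ⊃ w)) is O(¬w ⊃ ¬p), and O(¬w) is already established, so O(¬p).
However, premise 7 gives O(p).
We now have both O(¬p) and O(p) — p is simultaneously obligatory and forbidden, violating the D-axiom.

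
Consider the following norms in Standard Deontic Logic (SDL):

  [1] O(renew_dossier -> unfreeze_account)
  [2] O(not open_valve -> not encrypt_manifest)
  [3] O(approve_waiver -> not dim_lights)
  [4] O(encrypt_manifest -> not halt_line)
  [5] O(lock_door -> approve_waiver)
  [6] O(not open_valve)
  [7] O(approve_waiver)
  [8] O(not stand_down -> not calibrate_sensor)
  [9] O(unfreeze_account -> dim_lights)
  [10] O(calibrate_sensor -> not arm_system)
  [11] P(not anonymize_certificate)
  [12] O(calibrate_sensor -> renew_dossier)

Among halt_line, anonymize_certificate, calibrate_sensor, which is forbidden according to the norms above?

calibrate_sensor

From premise 7 we have O(approve_waiver).
From O(approve_waiver) and premise 3, O(approve_waiver -> not dim_lights), we obtain O(not dim_lights).
Premise 9, O(unfreeze_account -> dim_lights), contraposes to O(not dim_lights -> not unfreeze_account); with O(not dim_lights) we get O(not unfreeze_account).
The contrapositive of premise 1 (O(renew_dossier -> unfreeze_account)) is O(not unfreeze_account -> not renew_dossier), and O(not unfreeze_account) is already established, so O(not renew_dossier).
The contrapositive of premise 12 (O(calibrate_sensor -> renew_dossier)) is O(not renew_dossier -> not calibrate_sensor), and O(not renew_dossier) is already established, so O(not calibrate_sensor).
So O(not calibrate_sensor) holds, i.e. calibrate_sensor is forbidden. None of the other listed options is forbidden under the premises.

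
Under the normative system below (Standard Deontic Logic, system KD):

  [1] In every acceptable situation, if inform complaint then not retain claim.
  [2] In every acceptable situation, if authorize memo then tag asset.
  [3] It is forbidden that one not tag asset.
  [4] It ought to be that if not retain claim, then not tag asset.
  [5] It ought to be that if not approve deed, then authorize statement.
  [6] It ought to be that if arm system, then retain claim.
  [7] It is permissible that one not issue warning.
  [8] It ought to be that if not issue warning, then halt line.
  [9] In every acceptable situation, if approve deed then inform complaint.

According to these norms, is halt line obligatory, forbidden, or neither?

Neither

Premise 8 is O(¬issue_warning → halt_line), but O(¬issue_warning) is not derivable from the premises (the permission P(¬issue_warning) asserts only ¬O(issue_warning), not O(¬issue_warning)), so it does not yield O(halt_line).
No premise or chain of K-axiom applications forces O(halt_line), and none forces O(¬halt_line). So halt_line is neither obligatory nor forbidden under these norms.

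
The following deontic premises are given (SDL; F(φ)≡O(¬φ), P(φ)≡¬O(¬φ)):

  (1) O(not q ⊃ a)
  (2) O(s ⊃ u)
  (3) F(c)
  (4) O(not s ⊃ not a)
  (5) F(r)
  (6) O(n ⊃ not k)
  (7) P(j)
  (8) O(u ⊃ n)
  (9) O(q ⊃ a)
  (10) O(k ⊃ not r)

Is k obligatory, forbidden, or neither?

By case analysis on q: premise 9 gives O(q ⊃ a) and premise 1 gives O(not q ⊃ a), so O(a) either way.
Premise 4, O(not s ⊃ not a), contraposes to O(a ⊃ s); with O(a) we get O(s).
With premise 2, O(s ⊃ u), the K-axiom yields O(u).
Premise 8 is O(u ⊃ n); since O(u), deontic closure gives O(n).
From O(n) and premise 6, O(n ⊃ not k), we obtain O(not k).
Premises 3, 5, 7, 10 do not contribute to this derivation.
Thus O(not k), which is F(k): k is forbidden.

Forbidden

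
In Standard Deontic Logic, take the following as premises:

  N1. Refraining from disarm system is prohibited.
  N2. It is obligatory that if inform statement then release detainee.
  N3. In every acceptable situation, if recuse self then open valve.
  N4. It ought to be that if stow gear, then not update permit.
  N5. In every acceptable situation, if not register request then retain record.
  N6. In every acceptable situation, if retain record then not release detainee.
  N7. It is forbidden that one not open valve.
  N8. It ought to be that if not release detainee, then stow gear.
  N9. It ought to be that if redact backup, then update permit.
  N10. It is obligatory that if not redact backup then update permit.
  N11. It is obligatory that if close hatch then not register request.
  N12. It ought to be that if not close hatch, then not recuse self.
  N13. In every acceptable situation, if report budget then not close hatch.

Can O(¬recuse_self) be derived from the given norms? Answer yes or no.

Premises 9 and 10 are O(redact_backup → update_permit) and O(¬redact_backup → update_permit); every ideal world satisfies redact_backup or ¬redact_backup, so in either case update_permit holds — hence O(update_permit).
The contrapositive of premise 4 (O(stow_gear → ¬update_permit)) is O(update_permit → ¬stow_gear), and O(update_permit) is already established, so O(¬stow_gear).
Premise 8 is O(¬release_detainee → stow_gear); contrapositively O(¬stow_gear → release_detainee). Since O(¬stow_gear) holds, K gives O(release_detainee).
Premise 6, O(retain_record → ¬release_detainee), contraposes to O(release_detainee → ¬retain_record); with O(release_detainee) we get O(¬retain_record).
Premise 5 is O(¬register_request → retain_record); contrapositively O(¬retain_record → register_request). Since O(¬retain_record) holds, K gives O(register_request).
The contrapositive of premise 11 (O(close_hatch → ¬register_request)) is O(register_request → ¬close_hatch), and O(register_request) is already established, so O(¬close_hatch).
Applying K to premise 12 (O(¬close_hatch → ¬recuse_self)) and O(¬close_hatch) yields O(¬recuse_self).
Premises 1, 2, 3, 7, 13 do not contribute to this derivation.
So O(¬recuse_self) follows.

Yes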